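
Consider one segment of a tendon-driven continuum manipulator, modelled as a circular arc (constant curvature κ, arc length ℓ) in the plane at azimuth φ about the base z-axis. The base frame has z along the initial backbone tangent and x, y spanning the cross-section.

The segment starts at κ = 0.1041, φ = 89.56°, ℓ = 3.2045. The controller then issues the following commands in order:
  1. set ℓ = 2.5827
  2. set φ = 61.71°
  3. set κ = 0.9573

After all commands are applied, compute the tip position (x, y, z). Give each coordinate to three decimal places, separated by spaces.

initial: κ=0.1041, φ=89.56°, ℓ=3.2045
cmd 1: set ℓ=2.5827 → (κ,φ,ℓ)=(0.1041,89.56°,2.5827) → tip=(0.0027,0.3451,2.5517)
cmd 2: set φ=61.71° → (κ,φ,ℓ)=(0.1041,61.71°,2.5827) → tip=(0.1636,0.3039,2.5517)
cmd 3: set κ=0.9573 → (κ,φ,ℓ)=(0.9573,61.71°,2.5827) → tip=(0.8834,1.6413,0.6480)

0.883 1.641 0.648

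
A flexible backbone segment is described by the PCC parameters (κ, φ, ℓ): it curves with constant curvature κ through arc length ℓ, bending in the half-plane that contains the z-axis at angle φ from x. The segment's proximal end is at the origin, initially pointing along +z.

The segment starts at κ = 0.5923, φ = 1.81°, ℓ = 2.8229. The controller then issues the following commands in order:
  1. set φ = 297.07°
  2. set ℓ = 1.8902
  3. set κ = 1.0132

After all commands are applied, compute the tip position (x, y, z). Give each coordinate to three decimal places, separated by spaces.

0.601 -1.176 0.929

initial: κ=0.5923, φ=1.81°, ℓ=2.8229
cmd 1: set φ=297.07° → (κ,φ,ℓ)=(0.5923,297.07°,2.8229) → tip=(0.8460,-1.6553,1.6797)
cmd 2: set ℓ=1.8902 → (κ,φ,ℓ)=(0.5923,297.07°,1.8902) → tip=(0.4333,-0.8478,1.5194)
cmd 3: set κ=1.0132 → (κ,φ,ℓ)=(1.0132,297.07°,1.8902) → tip=(0.6008,-1.1755,0.9290)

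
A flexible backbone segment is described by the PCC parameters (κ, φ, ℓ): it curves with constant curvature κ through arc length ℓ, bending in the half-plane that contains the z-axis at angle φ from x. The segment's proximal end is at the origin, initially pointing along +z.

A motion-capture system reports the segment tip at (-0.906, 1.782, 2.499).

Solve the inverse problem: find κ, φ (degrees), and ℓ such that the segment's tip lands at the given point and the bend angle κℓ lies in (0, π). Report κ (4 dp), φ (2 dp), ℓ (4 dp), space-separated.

ρ = √(x²+y²) = √(-0.906² + 1.782²) = 1.99909
φ = atan2(y, x) mod 360° = atan2(1.782, -0.906) = 116.9496°
|p|² = ρ² + z² = 1.99909² + 2.499² = 10.24136
κ = 2ρ / |p|² = 2×1.99909 / 10.24136 = 0.39040
θ = 2·atan2(ρ, z) = 2·atan2(1.99909, 2.499) = 1.34943 rad
ℓ = θ/κ = 1.34943/0.39040 = 3.45657

0.3904 116.95 3.4566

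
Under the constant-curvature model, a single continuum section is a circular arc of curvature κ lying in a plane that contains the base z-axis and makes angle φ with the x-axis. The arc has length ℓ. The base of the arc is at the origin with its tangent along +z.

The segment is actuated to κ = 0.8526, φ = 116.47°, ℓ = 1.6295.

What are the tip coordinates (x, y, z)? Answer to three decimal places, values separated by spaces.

θ = κ·ℓ = 0.8526 × 1.6295 = 1.38931 rad
ρ = (1 − cos θ)/κ = (1 − 0.18049)/0.8526 = 0.96119
z = sin θ / κ = 0.98358/0.8526 = 1.15362
x = ρ cos φ = 0.96119 × cos(116.47°) = -0.42843
y = ρ sin φ = 0.96119 × sin(116.47°) = 0.86043

-0.428 0.860 1.154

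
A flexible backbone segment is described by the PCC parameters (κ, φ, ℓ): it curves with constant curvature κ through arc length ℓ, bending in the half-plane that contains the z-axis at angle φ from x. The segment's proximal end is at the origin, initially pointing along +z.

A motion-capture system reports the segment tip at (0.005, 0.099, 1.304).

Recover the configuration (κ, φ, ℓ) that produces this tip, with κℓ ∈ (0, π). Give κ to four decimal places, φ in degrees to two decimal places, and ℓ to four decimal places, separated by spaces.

ρ = √(x²+y²) = √(0.005² + 0.099²) = 0.09913
φ = atan2(y, x) mod 360° = atan2(0.099, 0.005) = 87.1087°
|p|² = ρ² + z² = 0.09913² + 1.304² = 1.71024
κ = 2ρ / |p|² = 2×0.09913 / 1.71024 = 0.11592
θ = 2·atan2(ρ, z) = 2·atan2(0.09913, 1.304) = 0.15174 rad
ℓ = θ/κ = 0.15174/0.11592 = 1.30902

0.1159 87.11 1.3090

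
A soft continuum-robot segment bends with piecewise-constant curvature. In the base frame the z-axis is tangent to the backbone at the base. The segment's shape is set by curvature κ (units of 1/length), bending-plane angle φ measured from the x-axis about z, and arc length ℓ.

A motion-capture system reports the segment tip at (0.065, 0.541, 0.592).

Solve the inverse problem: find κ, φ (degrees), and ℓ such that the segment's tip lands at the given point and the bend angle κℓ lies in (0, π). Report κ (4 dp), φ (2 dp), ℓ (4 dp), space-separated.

1.6834 83.15 0.8839

ρ = √(x²+y²) = √(0.065² + 0.541²) = 0.54489
φ = atan2(y, x) mod 360° = atan2(0.541, 0.065) = 83.1489°
|p|² = ρ² + z² = 0.54489² + 0.592² = 0.64737
κ = 2ρ / |p|² = 2×0.54489 / 0.64737 = 1.68340
θ = 2·atan2(ρ, z) = 2·atan2(0.54489, 0.592) = 1.48797 rad
ℓ = θ/κ = 1.48797/1.68340 = 0.88391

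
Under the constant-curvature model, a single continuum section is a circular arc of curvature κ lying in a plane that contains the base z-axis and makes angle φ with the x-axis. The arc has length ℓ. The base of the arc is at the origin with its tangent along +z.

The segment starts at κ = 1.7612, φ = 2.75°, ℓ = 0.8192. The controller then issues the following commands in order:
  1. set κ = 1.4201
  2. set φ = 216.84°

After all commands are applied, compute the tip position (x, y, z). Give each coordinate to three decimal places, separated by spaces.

initial: κ=1.7612, φ=2.75°, ℓ=0.8192
cmd 1: set κ=1.4201 → (κ,φ,ℓ)=(1.4201,2.75°,0.8192) → tip=(0.4246,0.0204,0.6465)
cmd 2: set φ=216.84° → (κ,φ,ℓ)=(1.4201,216.84°,0.8192) → tip=(-0.3402,-0.2549,0.6465)

-0.340 -0.255 0.647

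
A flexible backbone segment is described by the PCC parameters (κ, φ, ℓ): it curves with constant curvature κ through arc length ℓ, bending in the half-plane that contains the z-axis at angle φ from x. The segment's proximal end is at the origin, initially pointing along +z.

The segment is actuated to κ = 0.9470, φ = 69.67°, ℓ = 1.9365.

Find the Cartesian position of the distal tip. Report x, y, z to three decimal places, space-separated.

0.462 1.248 1.020

θ = κ·ℓ = 0.9470 × 1.9365 = 1.83387 rad
ρ = (1 − cos θ)/κ = (1 − -0.26005)/0.9470 = 1.33057
z = sin θ / κ = 0.96560/0.9470 = 1.01964
x = ρ cos φ = 1.33057 × cos(69.67°) = 0.46227
y = ρ sin φ = 1.33057 × sin(69.67°) = 1.24768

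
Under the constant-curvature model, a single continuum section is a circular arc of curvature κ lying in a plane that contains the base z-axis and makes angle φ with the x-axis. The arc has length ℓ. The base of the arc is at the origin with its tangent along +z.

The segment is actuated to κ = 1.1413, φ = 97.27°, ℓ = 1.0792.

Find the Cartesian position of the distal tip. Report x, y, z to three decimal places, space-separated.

-0.074 0.580 0.826

θ = κ·ℓ = 1.1413 × 1.0792 = 1.23169 rad
ρ = (1 − cos θ)/κ = (1 − 0.33264)/1.1413 = 0.58473
z = sin θ / κ = 0.94305/1.1413 = 0.82630
x = ρ cos φ = 0.58473 × cos(97.27°) = -0.07400
y = ρ sin φ = 0.58473 × sin(97.27°) = 0.58003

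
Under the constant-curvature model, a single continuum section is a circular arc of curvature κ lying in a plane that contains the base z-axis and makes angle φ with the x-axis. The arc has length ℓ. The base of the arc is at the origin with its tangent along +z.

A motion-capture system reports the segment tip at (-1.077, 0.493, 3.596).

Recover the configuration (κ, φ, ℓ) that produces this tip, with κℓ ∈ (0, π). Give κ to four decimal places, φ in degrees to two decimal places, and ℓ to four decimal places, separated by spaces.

ρ = √(x²+y²) = √(-1.077² + 0.493²) = 1.18447
φ = atan2(y, x) mod 360° = atan2(0.493, -1.077) = 155.4039°
|p|² = ρ² + z² = 1.18447² + 3.596² = 14.33419
κ = 2ρ / |p|² = 2×1.18447 / 14.33419 = 0.16527
θ = 2·atan2(ρ, z) = 2·atan2(1.18447, 3.596) = 0.63639 rad
ℓ = θ/κ = 0.63639/0.16527 = 3.85070

0.1653 155.40 3.8507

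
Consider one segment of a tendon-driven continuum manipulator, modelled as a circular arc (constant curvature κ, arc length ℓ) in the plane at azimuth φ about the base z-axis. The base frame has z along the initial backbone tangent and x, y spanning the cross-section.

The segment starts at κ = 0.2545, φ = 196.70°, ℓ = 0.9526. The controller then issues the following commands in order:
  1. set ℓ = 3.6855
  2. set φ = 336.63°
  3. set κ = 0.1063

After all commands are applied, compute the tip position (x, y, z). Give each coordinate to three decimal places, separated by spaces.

0.654 -0.283 3.592

initial: κ=0.2545, φ=196.70°, ℓ=0.9526
cmd 1: set ℓ=3.6855 → (κ,φ,ℓ)=(0.2545,196.70°,3.6855) → tip=(-1.5377,-0.4613,3.1684)
cmd 2: set φ=336.63° → (κ,φ,ℓ)=(0.2545,336.63°,3.6855) → tip=(1.4737,-0.6368,3.1684)
cmd 3: set κ=0.1063 → (κ,φ,ℓ)=(0.1063,336.63°,3.6855) → tip=(0.6543,-0.2827,3.5919)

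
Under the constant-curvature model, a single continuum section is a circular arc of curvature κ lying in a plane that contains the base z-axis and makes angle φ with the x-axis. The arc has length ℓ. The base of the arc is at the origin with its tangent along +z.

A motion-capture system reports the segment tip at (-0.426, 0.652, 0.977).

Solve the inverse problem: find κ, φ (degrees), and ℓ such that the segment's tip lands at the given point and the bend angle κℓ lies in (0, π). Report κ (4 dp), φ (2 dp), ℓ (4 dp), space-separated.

ρ = √(x²+y²) = √(-0.426² + 0.652²) = 0.77883
φ = atan2(y, x) mod 360° = atan2(0.652, -0.426) = 123.1596°
|p|² = ρ² + z² = 0.77883² + 0.977² = 1.56111
κ = 2ρ / |p|² = 2×0.77883 / 1.56111 = 0.99779
θ = 2·atan2(ρ, z) = 2·atan2(0.77883, 0.977) = 1.34602 rad
ℓ = θ/κ = 1.34602/0.99779 = 1.34900

0.9978 123.16 1.3490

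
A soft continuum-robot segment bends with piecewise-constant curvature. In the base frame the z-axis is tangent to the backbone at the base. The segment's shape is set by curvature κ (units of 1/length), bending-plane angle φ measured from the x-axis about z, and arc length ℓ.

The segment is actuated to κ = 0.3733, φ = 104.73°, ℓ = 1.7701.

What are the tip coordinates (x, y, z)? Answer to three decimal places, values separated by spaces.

θ = κ·ℓ = 0.3733 × 1.7701 = 0.66078 rad
ρ = (1 − cos θ)/κ = (1 − 0.78951)/0.3733 = 0.56385
z = sin θ / κ = 0.61373/0.3733 = 1.64407
x = ρ cos φ = 0.56385 × cos(104.73°) = -0.14337
y = ρ sin φ = 0.56385 × sin(104.73°) = 0.54532

-0.143 0.545 1.644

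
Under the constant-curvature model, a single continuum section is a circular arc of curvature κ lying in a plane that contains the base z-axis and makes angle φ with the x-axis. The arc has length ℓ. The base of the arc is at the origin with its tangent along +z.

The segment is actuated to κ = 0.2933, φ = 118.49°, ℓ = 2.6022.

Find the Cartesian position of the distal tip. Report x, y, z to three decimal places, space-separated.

θ = κ·ℓ = 0.2933 × 2.6022 = 0.76323 rad
ρ = (1 − cos θ)/κ = (1 − 0.72261)/0.2933 = 0.94575
z = sin θ / κ = 0.69126/0.2933 = 2.35682
x = ρ cos φ = 0.94575 × cos(118.49°) = -0.45113
y = ρ sin φ = 0.94575 × sin(118.49°) = 0.83122

-0.451 0.831 2.357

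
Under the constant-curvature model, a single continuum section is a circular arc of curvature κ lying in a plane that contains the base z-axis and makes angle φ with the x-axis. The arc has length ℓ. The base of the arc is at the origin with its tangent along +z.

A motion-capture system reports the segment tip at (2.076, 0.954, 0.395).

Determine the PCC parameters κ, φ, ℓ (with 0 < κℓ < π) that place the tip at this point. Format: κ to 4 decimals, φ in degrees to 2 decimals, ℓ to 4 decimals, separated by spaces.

ρ = √(x²+y²) = √(2.076² + 0.954²) = 2.28471
φ = atan2(y, x) mod 360° = atan2(0.954, 2.076) = 24.6806°
|p|² = ρ² + z² = 2.28471² + 0.395² = 5.37592
κ = 2ρ / |p|² = 2×2.28471 / 5.37592 = 0.84998
θ = 2·atan2(ρ, z) = 2·atan2(2.28471, 0.395) = 2.79920 rad
ℓ = θ/κ = 2.79920/0.84998 = 3.29326

0.8500 24.68 3.2933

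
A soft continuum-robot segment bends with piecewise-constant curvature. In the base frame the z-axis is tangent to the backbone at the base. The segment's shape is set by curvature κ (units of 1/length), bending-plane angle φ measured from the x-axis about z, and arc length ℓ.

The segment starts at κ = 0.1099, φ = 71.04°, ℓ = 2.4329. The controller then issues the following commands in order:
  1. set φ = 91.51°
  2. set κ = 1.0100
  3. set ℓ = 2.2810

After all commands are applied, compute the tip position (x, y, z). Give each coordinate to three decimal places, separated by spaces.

initial: κ=0.1099, φ=71.04°, ℓ=2.4329
cmd 1: set φ=91.51° → (κ,φ,ℓ)=(0.1099,91.51°,2.4329) → tip=(-0.0085,0.3232,2.4040)
cmd 2: set κ=1.0100 → (κ,φ,ℓ)=(1.0100,91.51°,2.4329) → tip=(-0.0463,1.7566,0.6259)
cmd 3: set ℓ=2.2810 → (κ,φ,ℓ)=(1.0100,91.51°,2.2810) → tip=(-0.0435,1.6520,0.7358)

-0.044 1.652 0.736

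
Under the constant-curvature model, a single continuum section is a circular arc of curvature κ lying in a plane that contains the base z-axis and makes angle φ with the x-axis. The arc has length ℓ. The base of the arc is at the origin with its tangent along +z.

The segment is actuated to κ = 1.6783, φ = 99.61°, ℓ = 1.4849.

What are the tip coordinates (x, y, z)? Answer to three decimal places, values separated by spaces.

-0.179 1.055 0.360

θ = κ·ℓ = 1.6783 × 1.4849 = 2.49211 rad
ρ = (1 − cos θ)/κ = (1 − -0.79640)/1.6783 = 1.07037
z = sin θ / κ = 0.60478/1.6783 = 0.36035
x = ρ cos φ = 1.07037 × cos(99.61°) = -0.17869
y = ρ sin φ = 1.07037 × sin(99.61°) = 1.05535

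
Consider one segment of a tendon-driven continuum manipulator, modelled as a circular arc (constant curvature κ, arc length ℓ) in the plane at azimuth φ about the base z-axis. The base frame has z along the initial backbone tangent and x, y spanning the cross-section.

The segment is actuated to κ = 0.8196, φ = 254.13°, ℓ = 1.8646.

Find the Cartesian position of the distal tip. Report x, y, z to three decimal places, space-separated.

-0.319 -1.124 1.219

θ = κ·ℓ = 0.8196 × 1.8646 = 1.52823 rad
ρ = (1 − cos θ)/κ = (1 − 0.04256)/0.8196 = 1.16818
z = sin θ / κ = 0.99909/0.8196 = 1.21900
x = ρ cos φ = 1.16818 × cos(254.13°) = -0.31945
y = ρ sin φ = 1.16818 × sin(254.13°) = -1.12366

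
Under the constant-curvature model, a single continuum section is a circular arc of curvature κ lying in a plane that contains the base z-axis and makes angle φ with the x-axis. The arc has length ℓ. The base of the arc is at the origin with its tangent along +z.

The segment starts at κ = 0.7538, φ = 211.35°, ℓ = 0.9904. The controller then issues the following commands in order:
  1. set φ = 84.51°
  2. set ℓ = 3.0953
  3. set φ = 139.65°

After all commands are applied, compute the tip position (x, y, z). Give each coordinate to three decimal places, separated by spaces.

initial: κ=0.7538, φ=211.35°, ℓ=0.9904
cmd 1: set φ=84.51° → (κ,φ,ℓ)=(0.7538,84.51°,0.9904) → tip=(0.0338,0.3512,0.9009)
cmd 2: set ℓ=3.0953 → (κ,φ,ℓ)=(0.7538,84.51°,3.0953) → tip=(0.2146,2.2326,0.9593)
cmd 3: set φ=139.65° → (κ,φ,ℓ)=(0.7538,139.65°,3.0953) → tip=(-1.7093,1.4522,0.9593)

-1.709 1.452 0.959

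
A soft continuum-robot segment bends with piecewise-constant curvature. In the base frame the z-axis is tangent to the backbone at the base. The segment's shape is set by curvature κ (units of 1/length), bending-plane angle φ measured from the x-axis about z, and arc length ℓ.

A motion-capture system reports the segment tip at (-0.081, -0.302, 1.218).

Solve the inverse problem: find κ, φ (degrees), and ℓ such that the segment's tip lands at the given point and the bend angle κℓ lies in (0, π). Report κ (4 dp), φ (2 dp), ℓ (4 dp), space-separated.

ρ = √(x²+y²) = √(-0.081² + -0.302²) = 0.31267
φ = atan2(y, x) mod 360° = atan2(-0.302, -0.081) = 254.9860°
|p|² = ρ² + z² = 0.31267² + 1.218² = 1.58129
κ = 2ρ / |p|² = 2×0.31267 / 1.58129 = 0.39547
θ = 2·atan2(ρ, z) = 2·atan2(0.31267, 1.218) = 0.50257 rad
ℓ = θ/κ = 0.50257/0.39547 = 1.27083

0.3955 254.99 1.2708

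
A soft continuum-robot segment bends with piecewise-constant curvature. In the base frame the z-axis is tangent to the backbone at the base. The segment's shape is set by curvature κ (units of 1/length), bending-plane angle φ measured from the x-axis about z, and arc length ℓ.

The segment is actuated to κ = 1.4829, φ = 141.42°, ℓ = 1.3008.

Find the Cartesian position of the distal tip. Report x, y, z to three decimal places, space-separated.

θ = κ·ℓ = 1.4829 × 1.3008 = 1.92896 rad
ρ = (1 − cos θ)/κ = (1 − -0.35055)/1.4829 = 0.91075
z = sin θ / κ = 0.93654/1.4829 = 0.63156
x = ρ cos φ = 0.91075 × cos(141.42°) = -0.71197
y = ρ sin φ = 0.91075 × sin(141.42°) = 0.56795

-0.712 0.568 0.632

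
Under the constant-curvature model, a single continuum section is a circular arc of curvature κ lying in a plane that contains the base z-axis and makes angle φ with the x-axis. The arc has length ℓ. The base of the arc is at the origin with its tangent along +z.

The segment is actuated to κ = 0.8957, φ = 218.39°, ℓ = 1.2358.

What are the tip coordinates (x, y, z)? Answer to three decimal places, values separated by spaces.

-0.484 -0.383 0.998

θ = κ·ℓ = 0.8957 × 1.2358 = 1.10691 rad
ρ = (1 − cos θ)/κ = (1 − 0.44743)/0.8957 = 0.61691
z = sin θ / κ = 0.89432/0.8957 = 0.99846
x = ρ cos φ = 0.61691 × cos(218.39°) = -0.48354
y = ρ sin φ = 0.61691 × sin(218.39°) = -0.38311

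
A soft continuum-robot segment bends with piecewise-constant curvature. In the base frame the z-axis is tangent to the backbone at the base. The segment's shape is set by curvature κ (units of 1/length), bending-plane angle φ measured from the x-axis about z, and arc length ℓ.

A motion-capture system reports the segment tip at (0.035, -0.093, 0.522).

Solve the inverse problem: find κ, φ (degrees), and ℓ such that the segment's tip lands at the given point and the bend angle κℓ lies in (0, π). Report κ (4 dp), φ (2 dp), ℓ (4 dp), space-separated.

ρ = √(x²+y²) = √(0.035² + -0.093²) = 0.09937
φ = atan2(y, x) mod 360° = atan2(-0.093, 0.035) = 290.6235°
|p|² = ρ² + z² = 0.09937² + 0.522² = 0.28236
κ = 2ρ / |p|² = 2×0.09937 / 0.28236 = 0.70384
θ = 2·atan2(ρ, z) = 2·atan2(0.09937, 0.522) = 0.37622 rad
ℓ = θ/κ = 0.37622/0.70384 = 0.53452

0.7038 290.62 0.5345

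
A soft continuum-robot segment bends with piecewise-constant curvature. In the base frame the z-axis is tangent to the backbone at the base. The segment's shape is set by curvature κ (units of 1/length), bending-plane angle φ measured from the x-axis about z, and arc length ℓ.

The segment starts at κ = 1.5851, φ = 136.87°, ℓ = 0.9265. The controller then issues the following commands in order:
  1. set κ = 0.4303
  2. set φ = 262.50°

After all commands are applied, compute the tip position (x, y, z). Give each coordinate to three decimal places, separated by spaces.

initial: κ=1.5851, φ=136.87°, ℓ=0.9265
cmd 1: set κ=0.4303 → (κ,φ,ℓ)=(0.4303,136.87°,0.9265) → tip=(-0.1330,0.1246,0.9022)
cmd 2: set φ=262.50° → (κ,φ,ℓ)=(0.4303,262.50°,0.9265) → tip=(-0.0238,-0.1807,0.9022)

-0.024 -0.181 0.902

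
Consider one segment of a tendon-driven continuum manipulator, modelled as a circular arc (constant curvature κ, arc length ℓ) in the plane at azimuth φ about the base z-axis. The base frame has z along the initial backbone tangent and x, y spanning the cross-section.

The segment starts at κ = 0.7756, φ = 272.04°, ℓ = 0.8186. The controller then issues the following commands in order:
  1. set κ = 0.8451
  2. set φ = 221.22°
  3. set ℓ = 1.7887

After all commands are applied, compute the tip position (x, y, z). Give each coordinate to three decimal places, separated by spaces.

-0.837 -0.734 1.181

initial: κ=0.7756, φ=272.04°, ℓ=0.8186
cmd 1: set κ=0.8451 → (κ,φ,ℓ)=(0.8451,272.04°,0.8186) → tip=(0.0097,-0.2719,0.7548)
cmd 2: set φ=221.22° → (κ,φ,ℓ)=(0.8451,221.22°,0.8186) → tip=(-0.2046,-0.1793,0.7548)
cmd 3: set ℓ=1.7887 → (κ,φ,ℓ)=(0.8451,221.22°,1.7887) → tip=(-0.8374,-0.7336,1.1812)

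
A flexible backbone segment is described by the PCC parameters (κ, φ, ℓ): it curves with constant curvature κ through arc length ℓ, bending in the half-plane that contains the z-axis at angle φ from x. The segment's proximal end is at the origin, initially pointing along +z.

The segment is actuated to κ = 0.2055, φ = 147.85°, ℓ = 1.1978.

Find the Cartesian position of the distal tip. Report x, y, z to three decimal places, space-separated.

-0.124 0.078 1.186

θ = κ·ℓ = 0.2055 × 1.1978 = 0.24615 rad
ρ = (1 − cos θ)/κ = (1 − 0.96986)/0.2055 = 0.14668
z = sin θ / κ = 0.24367/0.2055 = 1.18574
x = ρ cos φ = 0.14668 × cos(147.85°) = -0.12418
y = ρ sin φ = 0.14668 × sin(147.85°) = 0.07805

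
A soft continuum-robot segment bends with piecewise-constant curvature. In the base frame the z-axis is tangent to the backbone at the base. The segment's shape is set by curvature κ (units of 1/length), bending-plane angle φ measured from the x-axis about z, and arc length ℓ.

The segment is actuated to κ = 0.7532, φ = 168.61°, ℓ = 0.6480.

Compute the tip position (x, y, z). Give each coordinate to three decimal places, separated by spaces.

θ = κ·ℓ = 0.7532 × 0.6480 = 0.48807 rad
ρ = (1 − cos θ)/κ = (1 − 0.88324)/0.7532 = 0.15502
z = sin θ / κ = 0.46893/0.7532 = 0.62258
x = ρ cos φ = 0.15502 × cos(168.61°) = -0.15197
y = ρ sin φ = 0.15502 × sin(168.61°) = 0.03061

-0.152 0.031 0.623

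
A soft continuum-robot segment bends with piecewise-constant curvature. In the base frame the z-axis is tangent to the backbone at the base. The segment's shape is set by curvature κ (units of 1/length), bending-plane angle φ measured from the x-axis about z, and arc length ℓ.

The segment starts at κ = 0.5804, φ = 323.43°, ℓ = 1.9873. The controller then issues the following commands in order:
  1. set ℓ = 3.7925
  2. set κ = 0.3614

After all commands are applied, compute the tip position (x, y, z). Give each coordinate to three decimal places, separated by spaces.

initial: κ=0.5804, φ=323.43°, ℓ=1.9873
cmd 1: set ℓ=3.7925 → (κ,φ,ℓ)=(0.5804,323.43°,3.7925) → tip=(2.1994,-1.6316,1.3918)
cmd 2: set κ=0.3614 → (κ,φ,ℓ)=(0.3614,323.43°,3.7925) → tip=(1.7804,-1.3208,2.7118)

1.780 -1.321 2.712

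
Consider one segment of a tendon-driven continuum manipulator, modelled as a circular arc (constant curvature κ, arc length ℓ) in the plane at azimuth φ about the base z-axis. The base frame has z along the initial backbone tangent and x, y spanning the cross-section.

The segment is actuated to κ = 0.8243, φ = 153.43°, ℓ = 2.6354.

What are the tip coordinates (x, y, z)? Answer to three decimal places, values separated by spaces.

θ = κ·ℓ = 0.8243 × 2.6354 = 2.17236 rad
ρ = (1 − cos θ)/κ = (1 − -0.56593)/0.8243 = 1.89971
z = sin θ / κ = 0.82445/0.8243 = 1.00018
x = ρ cos φ = 1.89971 × cos(153.43°) = -1.69908
y = ρ sin φ = 1.89971 × sin(153.43°) = 0.84972

-1.699 0.850 1.000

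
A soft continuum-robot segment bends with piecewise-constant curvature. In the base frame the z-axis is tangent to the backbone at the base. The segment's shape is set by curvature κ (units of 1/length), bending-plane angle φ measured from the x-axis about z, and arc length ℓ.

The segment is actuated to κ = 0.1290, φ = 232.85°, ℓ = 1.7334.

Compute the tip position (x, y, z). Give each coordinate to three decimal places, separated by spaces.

-0.117 -0.154 1.719

θ = κ·ℓ = 0.1290 × 1.7334 = 0.22361 rad
ρ = (1 − cos θ)/κ = (1 − 0.97510)/0.1290 = 0.19300
z = sin θ / κ = 0.22175/0.1290 = 1.71899
x = ρ cos φ = 0.19300 × cos(232.85°) = -0.11655
y = ρ sin φ = 0.19300 × sin(232.85°) = -0.15383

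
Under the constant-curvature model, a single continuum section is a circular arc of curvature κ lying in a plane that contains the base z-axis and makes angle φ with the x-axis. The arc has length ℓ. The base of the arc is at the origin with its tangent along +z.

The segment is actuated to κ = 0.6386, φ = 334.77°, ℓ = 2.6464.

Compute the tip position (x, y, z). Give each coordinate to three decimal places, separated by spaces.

θ = κ·ℓ = 0.6386 × 2.6464 = 1.68999 rad
ρ = (1 − cos θ)/κ = (1 − -0.11891)/0.6386 = 1.75213
z = sin θ / κ = 0.99290/0.6386 = 1.55481
x = ρ cos φ = 1.75213 × cos(334.77°) = 1.58499
y = ρ sin φ = 1.75213 × sin(334.77°) = -0.74685

1.585 -0.747 1.555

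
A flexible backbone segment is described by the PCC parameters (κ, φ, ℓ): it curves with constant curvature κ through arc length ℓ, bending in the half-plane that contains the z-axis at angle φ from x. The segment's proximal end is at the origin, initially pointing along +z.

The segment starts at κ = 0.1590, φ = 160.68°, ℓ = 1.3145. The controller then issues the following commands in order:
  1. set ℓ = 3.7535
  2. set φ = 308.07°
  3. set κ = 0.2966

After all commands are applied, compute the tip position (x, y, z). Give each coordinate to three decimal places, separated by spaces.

initial: κ=0.1590, φ=160.68°, ℓ=1.3145
cmd 1: set ℓ=3.7535 → (κ,φ,ℓ)=(0.1590,160.68°,3.7535) → tip=(-1.0260,0.3597,3.5346)
cmd 2: set φ=308.07° → (κ,φ,ℓ)=(0.1590,308.07°,3.7535) → tip=(0.6704,-0.8559,3.5346)
cmd 3: set κ=0.2966 → (κ,φ,ℓ)=(0.2966,308.07°,3.7535) → tip=(1.1607,-1.4818,3.0248)

1.161 -1.482 3.025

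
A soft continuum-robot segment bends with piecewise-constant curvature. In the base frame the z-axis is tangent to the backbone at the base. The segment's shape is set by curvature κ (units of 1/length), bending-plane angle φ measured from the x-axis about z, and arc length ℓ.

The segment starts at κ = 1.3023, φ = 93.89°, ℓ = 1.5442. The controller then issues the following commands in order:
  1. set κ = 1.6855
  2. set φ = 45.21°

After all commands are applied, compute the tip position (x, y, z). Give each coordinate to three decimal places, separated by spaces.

initial: κ=1.3023, φ=93.89°, ℓ=1.5442
cmd 1: set κ=1.6855 → (κ,φ,ℓ)=(1.6855,93.89°,1.5442) → tip=(-0.0748,1.1000,0.3044)
cmd 2: set φ=45.21° → (κ,φ,ℓ)=(1.6855,45.21°,1.5442) → tip=(0.7767,0.7825,0.3044)

0.777 0.782 0.304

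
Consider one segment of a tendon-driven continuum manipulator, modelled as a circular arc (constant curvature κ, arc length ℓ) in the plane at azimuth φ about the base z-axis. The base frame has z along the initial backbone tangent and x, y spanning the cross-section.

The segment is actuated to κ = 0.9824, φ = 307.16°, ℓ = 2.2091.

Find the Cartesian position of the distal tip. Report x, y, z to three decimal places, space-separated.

0.962 -1.269 0.840

θ = κ·ℓ = 0.9824 × 2.2091 = 2.17022 rad
ρ = (1 − cos θ)/κ = (1 − -0.56417)/0.9824 = 1.59219
z = sin θ / κ = 0.82566/0.9824 = 0.84045
x = ρ cos φ = 1.59219 × cos(307.16°) = 0.96175
y = ρ sin φ = 1.59219 × sin(307.16°) = -1.26890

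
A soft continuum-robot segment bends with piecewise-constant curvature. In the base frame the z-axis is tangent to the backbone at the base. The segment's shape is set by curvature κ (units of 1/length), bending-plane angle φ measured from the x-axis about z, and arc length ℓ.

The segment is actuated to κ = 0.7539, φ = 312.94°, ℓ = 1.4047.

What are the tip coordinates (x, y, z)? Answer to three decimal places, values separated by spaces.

0.461 -0.495 1.156

θ = κ·ℓ = 0.7539 × 1.4047 = 1.05900 rad
ρ = (1 − cos θ)/κ = (1 − 0.48974)/0.7539 = 0.67683
z = sin θ / κ = 0.87187/0.7539 = 1.15648
x = ρ cos φ = 0.67683 × cos(312.94°) = 0.46108
y = ρ sin φ = 0.67683 × sin(312.94°) = -0.49548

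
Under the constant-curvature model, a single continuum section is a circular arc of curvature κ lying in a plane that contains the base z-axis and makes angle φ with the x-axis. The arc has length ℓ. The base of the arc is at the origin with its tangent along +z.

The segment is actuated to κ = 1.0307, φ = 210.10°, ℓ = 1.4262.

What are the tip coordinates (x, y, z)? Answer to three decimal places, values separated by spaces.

-0.755 -0.438 0.965

θ = κ·ℓ = 1.0307 × 1.4262 = 1.46998 rad
ρ = (1 − cos θ)/κ = (1 − 0.10064)/1.0307 = 0.87257
z = sin θ / κ = 0.99492/1.0307 = 0.96529
x = ρ cos φ = 0.87257 × cos(210.10°) = -0.75491
y = ρ sin φ = 0.87257 × sin(210.10°) = -0.43760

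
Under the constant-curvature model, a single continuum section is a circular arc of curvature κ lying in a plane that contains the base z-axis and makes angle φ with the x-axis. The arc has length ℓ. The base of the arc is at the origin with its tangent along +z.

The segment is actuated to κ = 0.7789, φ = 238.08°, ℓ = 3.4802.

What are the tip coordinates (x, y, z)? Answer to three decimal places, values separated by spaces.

-1.296 -2.080 0.536

θ = κ·ℓ = 0.7789 × 3.4802 = 2.71073 rad
ρ = (1 − cos θ)/κ = (1 − -0.90860)/0.7789 = 2.45038
z = sin θ / κ = 0.41766/0.7789 = 0.53621
x = ρ cos φ = 2.45038 × cos(238.08°) = -1.29560
y = ρ sin φ = 2.45038 × sin(238.08°) = -2.07986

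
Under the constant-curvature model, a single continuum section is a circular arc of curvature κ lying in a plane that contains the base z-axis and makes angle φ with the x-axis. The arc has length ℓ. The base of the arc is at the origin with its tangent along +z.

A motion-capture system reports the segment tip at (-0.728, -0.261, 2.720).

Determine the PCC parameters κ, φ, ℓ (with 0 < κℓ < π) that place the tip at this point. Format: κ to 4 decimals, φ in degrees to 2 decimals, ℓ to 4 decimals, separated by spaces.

0.1934 199.72 2.8643

ρ = √(x²+y²) = √(-0.728² + -0.261²) = 0.77337
φ = atan2(y, x) mod 360° = atan2(-0.261, -0.728) = 199.7236°
|p|² = ρ² + z² = 0.77337² + 2.720² = 7.99651
κ = 2ρ / |p|² = 2×0.77337 / 7.99651 = 0.19343
θ = 2·atan2(ρ, z) = 2·atan2(0.77337, 2.720) = 0.55404 rad
ℓ = θ/κ = 0.55404/0.19343 = 2.86430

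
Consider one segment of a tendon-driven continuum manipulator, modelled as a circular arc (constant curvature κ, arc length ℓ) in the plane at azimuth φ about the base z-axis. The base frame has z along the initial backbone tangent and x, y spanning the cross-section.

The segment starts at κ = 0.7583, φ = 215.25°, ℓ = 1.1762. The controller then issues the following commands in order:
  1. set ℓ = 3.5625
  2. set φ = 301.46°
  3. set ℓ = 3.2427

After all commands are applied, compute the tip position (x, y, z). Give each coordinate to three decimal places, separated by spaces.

1.222 -1.998 0.832

initial: κ=0.7583, φ=215.25°, ℓ=1.1762
cmd 1: set ℓ=3.5625 → (κ,φ,ℓ)=(0.7583,215.25°,3.5625) → tip=(-2.0512,-1.4497,0.5619)
cmd 2: set φ=301.46° → (κ,φ,ℓ)=(0.7583,301.46°,3.5625) → tip=(1.3109,-2.1426,0.5619)
cmd 3: set ℓ=3.2427 → (κ,φ,ℓ)=(0.7583,301.46°,3.2427) → tip=(1.2223,-1.9977,0.8319)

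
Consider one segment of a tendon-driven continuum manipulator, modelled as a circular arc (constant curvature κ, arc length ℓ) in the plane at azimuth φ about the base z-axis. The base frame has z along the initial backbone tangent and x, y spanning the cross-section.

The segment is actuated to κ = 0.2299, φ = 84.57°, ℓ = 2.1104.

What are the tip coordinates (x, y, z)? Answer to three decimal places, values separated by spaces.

0.048 0.500 2.029

θ = κ·ℓ = 0.2299 × 2.1104 = 0.48518 rad
ρ = (1 − cos θ)/κ = (1 − 0.88459)/0.2299 = 0.50200
z = sin θ / κ = 0.46637/0.2299 = 2.02857
x = ρ cos φ = 0.50200 × cos(84.57°) = 0.04750
y = ρ sin φ = 0.50200 × sin(84.57°) = 0.49975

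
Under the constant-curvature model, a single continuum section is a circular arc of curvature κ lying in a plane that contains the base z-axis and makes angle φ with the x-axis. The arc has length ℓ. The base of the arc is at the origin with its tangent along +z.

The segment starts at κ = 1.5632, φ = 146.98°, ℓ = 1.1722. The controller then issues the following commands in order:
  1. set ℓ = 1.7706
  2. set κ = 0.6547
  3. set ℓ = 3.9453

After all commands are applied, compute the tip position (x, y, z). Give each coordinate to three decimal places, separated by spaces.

-2.367 1.538 0.810

initial: κ=1.5632, φ=146.98°, ℓ=1.1722
cmd 1: set ℓ=1.7706 → (κ,φ,ℓ)=(1.5632,146.98°,1.7706) → tip=(-1.0357,0.6731,0.2336)
cmd 2: set κ=0.6547 → (κ,φ,ℓ)=(0.6547,146.98°,1.7706) → tip=(-0.7683,0.4994,1.3999)
cmd 3: set ℓ=3.9453 → (κ,φ,ℓ)=(0.6547,146.98°,3.9453) → tip=(-2.3667,1.5382,0.8095)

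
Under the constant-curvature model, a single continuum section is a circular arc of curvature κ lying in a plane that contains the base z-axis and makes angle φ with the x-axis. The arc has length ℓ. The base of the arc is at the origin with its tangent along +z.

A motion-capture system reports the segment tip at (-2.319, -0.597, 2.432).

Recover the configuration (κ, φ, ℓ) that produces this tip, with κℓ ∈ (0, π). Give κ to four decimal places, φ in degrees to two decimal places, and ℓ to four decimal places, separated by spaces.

ρ = √(x²+y²) = √(-2.319² + -0.597²) = 2.39461
φ = atan2(y, x) mod 360° = atan2(-0.597, -2.319) = 194.4367°
|p|² = ρ² + z² = 2.39461² + 2.432² = 11.64879
κ = 2ρ / |p|² = 2×2.39461 / 11.64879 = 0.41113
θ = 2·atan2(ρ, z) = 2·atan2(2.39461, 2.432) = 1.55530 rad
ℓ = θ/κ = 1.55530/0.41113 = 3.78295

0.4111 194.44 3.7830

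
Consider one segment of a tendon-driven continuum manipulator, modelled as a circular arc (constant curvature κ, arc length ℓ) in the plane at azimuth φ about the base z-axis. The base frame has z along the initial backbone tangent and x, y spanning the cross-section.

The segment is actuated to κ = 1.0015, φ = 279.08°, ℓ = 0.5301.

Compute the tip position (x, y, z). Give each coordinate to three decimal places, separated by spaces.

0.022 -0.136 0.506

θ = κ·ℓ = 1.0015 × 0.5301 = 0.53090 rad
ρ = (1 − cos θ)/κ = (1 − 0.86235)/1.0015 = 0.13744
z = sin θ / κ = 0.50631/1.0015 = 0.50555
x = ρ cos φ = 0.13744 × cos(279.08°) = 0.02169
y = ρ sin φ = 0.13744 × sin(279.08°) = -0.13572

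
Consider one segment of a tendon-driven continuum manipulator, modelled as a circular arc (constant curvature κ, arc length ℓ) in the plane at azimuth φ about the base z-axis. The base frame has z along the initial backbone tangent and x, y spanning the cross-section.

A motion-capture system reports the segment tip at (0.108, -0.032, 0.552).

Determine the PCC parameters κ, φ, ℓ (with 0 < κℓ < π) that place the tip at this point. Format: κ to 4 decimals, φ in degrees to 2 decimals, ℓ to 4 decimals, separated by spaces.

0.7098 343.50 0.5672

ρ = √(x²+y²) = √(0.108² + -0.032²) = 0.11264
φ = atan2(y, x) mod 360° = atan2(-0.032, 0.108) = 343.4956°
|p|² = ρ² + z² = 0.11264² + 0.552² = 0.31739
κ = 2ρ / |p|² = 2×0.11264 / 0.31739 = 0.70979
θ = 2·atan2(ρ, z) = 2·atan2(0.11264, 0.552) = 0.40259 rad
ℓ = θ/κ = 0.40259/0.70979 = 0.56720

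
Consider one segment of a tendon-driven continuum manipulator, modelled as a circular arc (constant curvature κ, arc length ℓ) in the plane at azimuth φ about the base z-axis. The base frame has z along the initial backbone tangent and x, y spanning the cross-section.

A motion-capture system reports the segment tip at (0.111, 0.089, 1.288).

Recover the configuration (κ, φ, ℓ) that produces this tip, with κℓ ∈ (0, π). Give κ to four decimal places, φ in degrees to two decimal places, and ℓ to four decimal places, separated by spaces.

ρ = √(x²+y²) = √(0.111² + 0.089²) = 0.14227
φ = atan2(y, x) mod 360° = atan2(0.089, 0.111) = 38.7227°
|p|² = ρ² + z² = 0.14227² + 1.288² = 1.67919
κ = 2ρ / |p|² = 2×0.14227 / 1.67919 = 0.16946
θ = 2·atan2(ρ, z) = 2·atan2(0.14227, 1.288) = 0.22003 rad
ℓ = θ/κ = 0.22003/0.16946 = 1.29845

0.1695 38.72 1.2985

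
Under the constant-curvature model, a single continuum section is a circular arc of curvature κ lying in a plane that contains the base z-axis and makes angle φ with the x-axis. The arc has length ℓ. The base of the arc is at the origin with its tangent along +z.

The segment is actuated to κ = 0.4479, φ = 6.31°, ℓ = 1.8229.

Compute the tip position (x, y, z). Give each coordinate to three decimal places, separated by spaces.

0.699 0.077 1.627

θ = κ·ℓ = 0.4479 × 1.8229 = 0.81648 rad
ρ = (1 − cos θ)/κ = (1 − 0.68479)/0.4479 = 0.70374
z = sin θ / κ = 0.72874/0.4479 = 1.62701
x = ρ cos φ = 0.70374 × cos(6.31°) = 0.69948
y = ρ sin φ = 0.70374 × sin(6.31°) = 0.07735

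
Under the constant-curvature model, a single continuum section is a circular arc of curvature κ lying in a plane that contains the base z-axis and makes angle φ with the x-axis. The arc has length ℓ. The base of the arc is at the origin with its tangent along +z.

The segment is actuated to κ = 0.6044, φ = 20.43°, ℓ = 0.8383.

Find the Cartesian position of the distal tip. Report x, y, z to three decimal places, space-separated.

θ = κ·ℓ = 0.6044 × 0.8383 = 0.50667 rad
ρ = (1 − cos θ)/κ = (1 − 0.87437)/0.6044 = 0.20787
z = sin θ / κ = 0.48527/0.6044 = 0.80289
x = ρ cos φ = 0.20787 × cos(20.43°) = 0.19479
y = ρ sin φ = 0.20787 × sin(20.43°) = 0.07256

0.195 0.073 0.803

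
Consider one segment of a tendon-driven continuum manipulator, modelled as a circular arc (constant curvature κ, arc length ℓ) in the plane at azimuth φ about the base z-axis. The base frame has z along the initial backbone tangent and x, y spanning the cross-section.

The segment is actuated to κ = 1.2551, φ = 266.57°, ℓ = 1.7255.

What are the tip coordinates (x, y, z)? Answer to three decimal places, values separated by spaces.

-0.074 -1.241 0.660

θ = κ·ℓ = 1.2551 × 1.7255 = 2.16568 rad
ρ = (1 − cos θ)/κ = (1 − -0.56041)/1.2551 = 1.24325
z = sin θ / κ = 0.82822/1.2551 = 0.65988
x = ρ cos φ = 1.24325 × cos(266.57°) = -0.07438
y = ρ sin φ = 1.24325 × sin(266.57°) = -1.24103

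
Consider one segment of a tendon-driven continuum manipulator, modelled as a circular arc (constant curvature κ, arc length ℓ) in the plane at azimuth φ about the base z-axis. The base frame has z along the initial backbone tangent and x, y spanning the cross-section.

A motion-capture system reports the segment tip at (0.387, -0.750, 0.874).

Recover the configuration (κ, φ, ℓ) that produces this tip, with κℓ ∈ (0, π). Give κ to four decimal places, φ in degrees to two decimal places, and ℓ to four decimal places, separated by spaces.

ρ = √(x²+y²) = √(0.387² + -0.750²) = 0.84396
φ = atan2(y, x) mod 360° = atan2(-0.750, 0.387) = 297.2937°
|p|² = ρ² + z² = 0.84396² + 0.874² = 1.47614
κ = 2ρ / |p|² = 2×0.84396 / 1.47614 = 1.14347
θ = 2·atan2(ρ, z) = 2·atan2(0.84396, 0.874) = 1.53583 rad
ℓ = θ/κ = 1.53583/1.14347 = 1.34314

1.1435 297.29 1.3431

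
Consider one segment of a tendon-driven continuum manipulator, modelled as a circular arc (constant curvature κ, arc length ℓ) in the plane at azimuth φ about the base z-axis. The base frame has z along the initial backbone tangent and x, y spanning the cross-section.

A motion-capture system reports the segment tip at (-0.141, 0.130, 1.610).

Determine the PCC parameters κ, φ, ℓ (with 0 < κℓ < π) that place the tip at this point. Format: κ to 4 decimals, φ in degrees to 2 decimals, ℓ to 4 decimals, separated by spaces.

0.1459 137.32 1.6252

ρ = √(x²+y²) = √(-0.141² + 0.130²) = 0.19178
φ = atan2(y, x) mod 360° = atan2(0.130, -0.141) = 137.3244°
|p|² = ρ² + z² = 0.19178² + 1.610² = 2.62888
κ = 2ρ / |p|² = 2×0.19178 / 2.62888 = 0.14591
θ = 2·atan2(ρ, z) = 2·atan2(0.19178, 1.610) = 0.23712 rad
ℓ = θ/κ = 0.23712/0.14591 = 1.62519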